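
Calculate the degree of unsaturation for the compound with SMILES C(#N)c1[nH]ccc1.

Molecular formula from the SMILES: C5H4N2.
DoU = (2C + 2 + N − H − X)/2 = (2·5 + 2 + 2 − 4 − 0)/2 = 10/2 = 5.
(Structurally: 1 ring(s) + 4 π bond(s) = 5.)

5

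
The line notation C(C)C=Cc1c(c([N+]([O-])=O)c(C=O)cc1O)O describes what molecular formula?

C11H11NO5

Heavy atoms from the SMILES: 11 C, 1 N, 5 O.
Implicit hydrogens by atom environment:
  5 × C (aromatic): no H
  3 × C: 1 H each → 3
  2 × O: 1 H each → 2
  2 × O: no H
  1 × C: 3 H
  1 × C: 2 H
  1 × C (aromatic): 1 H
  1 × N (charge +1): no H
  1 × O (charge -1): no H
  Total hydrogens = 11.
Molecular formula: C11H11NO5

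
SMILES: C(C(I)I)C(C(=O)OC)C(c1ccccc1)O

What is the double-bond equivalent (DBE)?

Molecular formula from the SMILES: C12H14I2O3.
DoU = (2C + 2 + N − H − X)/2 = (2·12 + 2 + 0 − 14 − 2)/2 = 10/2 = 5.
(Structurally: 1 ring(s) + 4 π bond(s) = 5.)

5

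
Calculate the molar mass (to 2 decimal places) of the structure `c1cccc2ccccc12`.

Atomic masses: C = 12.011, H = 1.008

Molecular formula: C10H8.
M = 10×12.011 + 8×1.008 = 128.17 g/mol.

128.17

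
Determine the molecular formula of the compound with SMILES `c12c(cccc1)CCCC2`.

Heavy atoms from the SMILES: 10 C.
Implicit hydrogens by atom environment:
  4 × C: 2 H each → 8
  4 × C (aromatic): 1 H each → 4
  2 × C (aromatic): no H
  Total hydrogens = 12.
Molecular formula: C10H12

C10H12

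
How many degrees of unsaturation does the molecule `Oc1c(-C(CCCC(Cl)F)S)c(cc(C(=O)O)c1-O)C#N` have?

Molecular formula from the SMILES: C13H13ClFNO4S.
DoU = (2C + 2 + N − H − X)/2 = (2·13 + 2 + 1 − 13 − 2)/2 = 14/2 = 7.
(Structurally: 1 ring(s) + 6 π bond(s) = 7.)

7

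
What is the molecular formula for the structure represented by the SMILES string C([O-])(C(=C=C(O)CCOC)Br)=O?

Heavy atoms from the SMILES: 1 Br, 7 C, 4 O.
Implicit hydrogens by atom environment:
  4 × C: no H
  2 × C: 2 H each → 4
  2 × O: no H
  1 × Br: no H
  1 × C: 3 H
  1 × O: 1 H
  1 × O (charge -1): no H
  Total hydrogens = 8.
Net charge -1.
Molecular formula: C7H8BrO4-

C7H8BrO4-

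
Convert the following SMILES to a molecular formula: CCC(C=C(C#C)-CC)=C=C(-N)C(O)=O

Heavy atoms from the SMILES: 12 C, 1 N, 2 O.
Implicit hydrogens by atom environment:
  6 × C: no H
  2 × C: 3 H each → 6
  2 × C: 2 H each → 4
  2 × C: 1 H each → 2
  1 × N: 2 H
  1 × O: 1 H
  1 × O: no H
  Total hydrogens = 15.
Molecular formula: C12H15NO2

C12H15NO2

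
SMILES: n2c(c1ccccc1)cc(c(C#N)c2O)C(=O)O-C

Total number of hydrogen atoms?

Hydrogens are implicit in SMILES; fill each atom to its normal valence:
  6 × C (aromatic): 1 H each → 6
  5 × C (aromatic): no H
  2 × C: no H
  2 × O: no H
  1 × C: 3 H
  1 × N (aromatic): no H
  1 × N: no H
  1 × O: 1 H
  Total hydrogens = 10.

10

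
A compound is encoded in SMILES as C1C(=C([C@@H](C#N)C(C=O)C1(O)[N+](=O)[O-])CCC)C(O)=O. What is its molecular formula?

Heavy atoms from the SMILES: 12 C, 2 N, 6 O.
Implicit hydrogens by atom environment:
  5 × C: no H
  3 × C: 2 H each → 6
  3 × C: 1 H each → 3
  3 × O: no H
  2 × O: 1 H each → 2
  1 × C: 3 H
  1 × N (charge +1): no H
  1 × N: no H
  1 × O (charge -1): no H
  Total hydrogens = 14.
Molecular formula: C12H14N2O6

C12H14N2O6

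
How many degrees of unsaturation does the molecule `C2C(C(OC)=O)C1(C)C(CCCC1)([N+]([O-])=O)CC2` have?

Molecular formula from the SMILES: C13H21NO4.
DoU = (2C + 2 + N − H − X)/2 = (2·13 + 2 + 1 − 21 − 0)/2 = 8/2 = 4.
(Structurally: 2 ring(s) + 2 π bond(s) = 4.)

4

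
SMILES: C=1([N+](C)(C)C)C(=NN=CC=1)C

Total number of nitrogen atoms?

3

The symbol for nitrogen appears 3 times in the SMILES.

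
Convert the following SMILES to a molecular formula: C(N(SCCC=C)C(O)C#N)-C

C8H14N2OS

Heavy atoms from the SMILES: 8 C, 2 N, 1 O, 1 S.
Implicit hydrogens by atom environment:
  4 × C: 2 H each → 8
  2 × C: 1 H each → 2
  2 × N: no H
  1 × C: 3 H
  1 × C: no H
  1 × O: 1 H
  1 × S: no H
  Total hydrogens = 14.
Molecular formula: C8H14N2OS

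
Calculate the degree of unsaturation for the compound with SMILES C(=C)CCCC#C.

Molecular formula from the SMILES: C7H10.
DoU = (2C + 2 + N − H − X)/2 = (2·7 + 2 + 0 − 10 − 0)/2 = 6/2 = 3.
(Structurally: 0 ring(s) + 3 π bond(s) = 3.)

3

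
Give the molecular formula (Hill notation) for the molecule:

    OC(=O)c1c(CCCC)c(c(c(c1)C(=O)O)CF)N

Heavy atoms from the SMILES: 13 C, 1 F, 1 N, 4 O.
Implicit hydrogens by atom environment:
  5 × C (aromatic): no H
  4 × C: 2 H each → 8
  2 × C: no H
  2 × O: 1 H each → 2
  2 × O: no H
  1 × C: 3 H
  1 × C (aromatic): 1 H
  1 × F: no H
  1 × N: 2 H
  Total hydrogens = 16.
Molecular formula: C13H16FNO4

C13H16FNO4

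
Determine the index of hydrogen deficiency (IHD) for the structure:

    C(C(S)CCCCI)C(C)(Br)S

Molecular formula from the SMILES: C8H16BrIS2.
DoU = (2C + 2 + N − H − X)/2 = (2·8 + 2 + 0 − 16 − 2)/2 = 0/2 = 0.
(Structurally: 0 ring(s) + 0 π bond(s) = 0.)

0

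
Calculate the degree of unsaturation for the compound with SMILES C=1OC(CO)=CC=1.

Molecular formula from the SMILES: C5H6O2.
DoU = (2C + 2 + N − H − X)/2 = (2·5 + 2 + 0 − 6 − 0)/2 = 6/2 = 3.
(Structurally: 1 ring(s) + 2 π bond(s) = 3.)

3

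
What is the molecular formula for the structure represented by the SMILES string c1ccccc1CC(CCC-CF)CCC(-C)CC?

C18H29F

Heavy atoms from the SMILES: 18 C, 1 F.
Implicit hydrogens by atom environment:
  8 × C: 2 H each → 16
  5 × C (aromatic): 1 H each → 5
  2 × C: 3 H each → 6
  2 × C: 1 H each → 2
  1 × C (aromatic): no H
  1 × F: no H
  Total hydrogens = 29.
Molecular formula: C18H29F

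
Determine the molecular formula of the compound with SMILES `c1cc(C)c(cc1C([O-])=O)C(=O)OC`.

Heavy atoms from the SMILES: 10 C, 4 O.
Implicit hydrogens by atom environment:
  3 × C (aromatic): 1 H each → 3
  3 × C (aromatic): no H
  3 × O: no H
  2 × C: 3 H each → 6
  2 × C: no H
  1 × O (charge -1): no H
  Total hydrogens = 9.
Net charge -1.
Molecular formula: C10H9O4-

C10H9O4-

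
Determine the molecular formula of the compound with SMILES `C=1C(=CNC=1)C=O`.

Heavy atoms from the SMILES: 5 C, 1 N, 1 O.
Implicit hydrogens by atom environment:
  3 × C (aromatic): 1 H each → 3
  1 × C: 1 H
  1 × C (aromatic): no H
  1 × N (aromatic): 1 H
  1 × O: no H
  Total hydrogens = 5.
Molecular formula: C5H5NO

C5H5NO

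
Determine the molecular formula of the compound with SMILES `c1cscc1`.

Heavy atoms from the SMILES: 4 C, 1 S.
Implicit hydrogens by atom environment:
  4 × C (aromatic): 1 H each → 4
  1 × S (aromatic): no H
  Total hydrogens = 4.
Molecular formula: C4H4S

C4H4S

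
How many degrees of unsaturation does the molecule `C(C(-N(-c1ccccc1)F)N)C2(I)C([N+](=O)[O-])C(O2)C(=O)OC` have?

7

Molecular formula from the SMILES: C13H15FIN3O5.
DoU = (2C + 2 + N − H − X)/2 = (2·13 + 2 + 3 − 15 − 2)/2 = 14/2 = 7.
(Structurally: 2 ring(s) + 5 π bond(s) = 7.)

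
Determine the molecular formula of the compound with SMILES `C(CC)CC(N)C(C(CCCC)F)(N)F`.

Heavy atoms from the SMILES: 11 C, 2 F, 2 N.
Implicit hydrogens by atom environment:
  6 × C: 2 H each → 12
  2 × C: 3 H each → 6
  2 × C: 1 H each → 2
  2 × F: no H
  2 × N: 2 H each → 4
  1 × C: no H
  Total hydrogens = 24.
Molecular formula: C11H24F2N2

C11H24F2N2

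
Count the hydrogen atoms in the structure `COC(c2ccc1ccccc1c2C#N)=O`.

9

Hydrogens are implicit in SMILES; fill each atom to its normal valence:
  6 × C (aromatic): 1 H each → 6
  4 × C (aromatic): no H
  2 × C: no H
  2 × O: no H
  1 × C: 3 H
  1 × N: no H
  Total hydrogens = 9.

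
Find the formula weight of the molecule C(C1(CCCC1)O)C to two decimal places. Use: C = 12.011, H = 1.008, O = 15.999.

Molecular formula: C7H14O.
M = 7×12.011 + 14×1.008 + 1×15.999 = 114.19 g/mol.

114.19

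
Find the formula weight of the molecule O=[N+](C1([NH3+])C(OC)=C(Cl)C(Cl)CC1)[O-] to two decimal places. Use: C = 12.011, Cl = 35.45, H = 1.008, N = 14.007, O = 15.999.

242.08

Molecular formula: C7H11Cl2N2O3+.
M = 7×12.011 + 2×35.45 + 11×1.008 + 2×14.007 + 3×15.999 = 242.08 g/mol.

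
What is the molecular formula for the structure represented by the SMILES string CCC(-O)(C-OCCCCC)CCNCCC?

C14H31NO2

Heavy atoms from the SMILES: 14 C, 1 N, 2 O.
Implicit hydrogens by atom environment:
  10 × C: 2 H each → 20
  3 × C: 3 H each → 9
  1 × C: no H
  1 × N: 1 H
  1 × O: 1 H
  1 × O: no H
  Total hydrogens = 31.
Molecular formula: C14H31NO2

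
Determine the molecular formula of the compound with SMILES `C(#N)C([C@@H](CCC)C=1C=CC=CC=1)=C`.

C13H15N

Heavy atoms from the SMILES: 13 C, 1 N.
Implicit hydrogens by atom environment:
  5 × C (aromatic): 1 H each → 5
  3 × C: 2 H each → 6
  2 × C: no H
  1 × C: 3 H
  1 × C: 1 H
  1 × C (aromatic): no H
  1 × N: no H
  Total hydrogens = 15.
Molecular formula: C13H15N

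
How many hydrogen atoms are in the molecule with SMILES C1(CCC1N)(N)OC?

12

Hydrogens are implicit in SMILES; fill each atom to its normal valence:
  2 × C: 2 H each → 4
  2 × N: 2 H each → 4
  1 × C: 3 H
  1 × C: 1 H
  1 × C: no H
  1 × O: no H
  Total hydrogens = 12.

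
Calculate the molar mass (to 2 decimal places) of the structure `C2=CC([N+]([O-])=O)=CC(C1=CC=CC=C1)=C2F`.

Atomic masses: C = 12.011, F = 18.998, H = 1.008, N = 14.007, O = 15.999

Molecular formula: C12H8FNO2.
M = 12×12.011 + 1×18.998 + 8×1.008 + 1×14.007 + 2×15.999 = 217.20 g/mol.

217.20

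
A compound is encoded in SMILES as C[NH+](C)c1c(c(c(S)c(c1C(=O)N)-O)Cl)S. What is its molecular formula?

C9H12ClN2O2S2+

Heavy atoms from the SMILES: 9 C, 1 Cl, 2 N, 2 O, 2 S.
Implicit hydrogens by atom environment:
  6 × C (aromatic): no H
  2 × C: 3 H each → 6
  2 × S: 1 H each → 2
  1 × C: no H
  1 × Cl: no H
  1 × N: 2 H
  1 × N (charge +1): 1 H
  1 × O: 1 H
  1 × O: no H
  Total hydrogens = 12.
Net charge +1.
Molecular formula: C9H12ClN2O2S2+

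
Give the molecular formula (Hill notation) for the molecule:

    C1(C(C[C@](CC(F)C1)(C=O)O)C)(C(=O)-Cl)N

C10H15ClFNO3

Heavy atoms from the SMILES: 10 C, 1 Cl, 1 F, 1 N, 3 O.
Implicit hydrogens by atom environment:
  3 × C: 2 H each → 6
  3 × C: 1 H each → 3
  3 × C: no H
  2 × O: no H
  1 × C: 3 H
  1 × Cl: no H
  1 × F: no H
  1 × N: 2 H
  1 × O: 1 H
  Total hydrogens = 15.
Molecular formula: C10H15ClFNO3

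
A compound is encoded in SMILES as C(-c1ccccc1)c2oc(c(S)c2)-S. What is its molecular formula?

Heavy atoms from the SMILES: 11 C, 1 O, 2 S.
Implicit hydrogens by atom environment:
  6 × C (aromatic): 1 H each → 6
  4 × C (aromatic): no H
  2 × S: 1 H each → 2
  1 × C: 2 H
  1 × O (aromatic): no H
  Total hydrogens = 10.
Molecular formula: C11H10OS2

C11H10OS2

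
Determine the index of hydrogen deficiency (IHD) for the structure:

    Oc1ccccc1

4

Molecular formula from the SMILES: C6H6O.
DoU = (2C + 2 + N − H − X)/2 = (2·6 + 2 + 0 − 6 − 0)/2 = 8/2 = 4.
(Structurally: 1 ring(s) + 3 π bond(s) = 4.)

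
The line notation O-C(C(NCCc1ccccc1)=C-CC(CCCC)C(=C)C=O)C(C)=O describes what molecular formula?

C22H31NO3

Heavy atoms from the SMILES: 22 C, 1 N, 3 O.
Implicit hydrogens by atom environment:
  7 × C: 2 H each → 14
  5 × C (aromatic): 1 H each → 5
  4 × C: 1 H each → 4
  3 × C: no H
  2 × C: 3 H each → 6
  2 × O: no H
  1 × C (aromatic): no H
  1 × N: 1 H
  1 × O: 1 H
  Total hydrogens = 31.
Molecular formula: C22H31NO3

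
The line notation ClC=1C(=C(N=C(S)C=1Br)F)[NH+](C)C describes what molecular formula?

C7H8BrClFN2S+

Heavy atoms from the SMILES: 1 Br, 7 C, 1 Cl, 1 F, 2 N, 1 S.
Implicit hydrogens by atom environment:
  5 × C (aromatic): no H
  2 × C: 3 H each → 6
  1 × Br: no H
  1 × Cl: no H
  1 × F: no H
  1 × N (charge +1): 1 H
  1 × N (aromatic): no H
  1 × S: 1 H
  Total hydrogens = 8.
Net charge +1.
Molecular formula: C7H8BrClFN2S+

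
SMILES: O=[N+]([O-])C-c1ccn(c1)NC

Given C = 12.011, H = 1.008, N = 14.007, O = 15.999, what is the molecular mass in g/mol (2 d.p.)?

155.16

Molecular formula: C6H9N3O2.
M = 6×12.011 + 9×1.008 + 3×14.007 + 2×15.999 = 155.16 g/mol.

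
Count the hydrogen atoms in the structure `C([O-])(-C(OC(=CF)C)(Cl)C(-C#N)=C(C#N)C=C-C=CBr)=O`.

Hydrogens are implicit in SMILES; fill each atom to its normal valence:
  7 × C: no H
  5 × C: 1 H each → 5
  2 × N: no H
  2 × O: no H
  1 × Br: no H
  1 × C: 3 H
  1 × Cl: no H
  1 × F: no H
  1 × O (charge -1): no H
  Total hydrogens = 8.

8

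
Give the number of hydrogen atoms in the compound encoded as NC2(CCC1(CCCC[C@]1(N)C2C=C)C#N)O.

Hydrogens are implicit in SMILES; fill each atom to its normal valence:
  7 × C: 2 H each → 14
  4 × C: no H
  2 × C: 1 H each → 2
  2 × N: 2 H each → 4
  1 × N: no H
  1 × O: 1 H
  Total hydrogens = 21.

21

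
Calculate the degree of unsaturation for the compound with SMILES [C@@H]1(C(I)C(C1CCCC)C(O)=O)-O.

2

Molecular formula from the SMILES: C9H15IO3.
DoU = (2C + 2 + N − H − X)/2 = (2·9 + 2 + 0 − 15 − 1)/2 = 4/2 = 2.
(Structurally: 1 ring(s) + 1 π bond(s) = 2.)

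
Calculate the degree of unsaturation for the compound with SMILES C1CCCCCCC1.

Molecular formula from the SMILES: C8H16.
DoU = (2C + 2 + N − H − X)/2 = (2·8 + 2 + 0 − 16 − 0)/2 = 2/2 = 1.
(Structurally: 1 ring(s) + 0 π bond(s) = 1.)

1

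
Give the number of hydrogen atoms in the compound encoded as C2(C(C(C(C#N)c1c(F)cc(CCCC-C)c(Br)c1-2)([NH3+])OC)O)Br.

Hydrogens are implicit in SMILES; fill each atom to its normal valence:
  5 × C (aromatic): no H
  4 × C: 2 H each → 8
  3 × C: 1 H each → 3
  2 × Br: no H
  2 × C: 3 H each → 6
  2 × C: no H
  1 × C (aromatic): 1 H
  1 × F: no H
  1 × N (charge +1): 3 H
  1 × N: no H
  1 × O: 1 H
  1 × O: no H
  Total hydrogens = 22.

22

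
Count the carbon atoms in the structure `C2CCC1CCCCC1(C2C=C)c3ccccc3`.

The symbol for carbon appears 18 times in the SMILES. Lowercase c denotes aromatic carbon and counts toward C.

18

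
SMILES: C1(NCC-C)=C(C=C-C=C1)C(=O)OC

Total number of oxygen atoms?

The symbol for oxygen appears 2 times in the SMILES.

2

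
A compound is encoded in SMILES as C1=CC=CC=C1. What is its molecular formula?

Heavy atoms from the SMILES: 6 C.
Implicit hydrogens by atom environment:
  6 × C (aromatic): 1 H each → 6
  Total hydrogens = 6.
Molecular formula: C6H6

C6H6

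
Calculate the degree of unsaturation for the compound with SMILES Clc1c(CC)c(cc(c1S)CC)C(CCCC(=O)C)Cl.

5

Molecular formula from the SMILES: C16H22Cl2OS.
DoU = (2C + 2 + N − H − X)/2 = (2·16 + 2 + 0 − 22 − 2)/2 = 10/2 = 5.
(Structurally: 1 ring(s) + 4 π bond(s) = 5.)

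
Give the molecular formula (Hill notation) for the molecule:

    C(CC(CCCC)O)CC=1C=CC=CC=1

Heavy atoms from the SMILES: 14 C, 1 O.
Implicit hydrogens by atom environment:
  6 × C: 2 H each → 12
  5 × C (aromatic): 1 H each → 5
  1 × C: 3 H
  1 × C: 1 H
  1 × C (aromatic): no H
  1 × O: 1 H
  Total hydrogens = 22.
Molecular formula: C14H22O

C14H22O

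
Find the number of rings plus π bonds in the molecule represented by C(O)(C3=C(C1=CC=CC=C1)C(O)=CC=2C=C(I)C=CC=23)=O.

12

Molecular formula from the SMILES: C17H11IO3.
DoU = (2C + 2 + N − H − X)/2 = (2·17 + 2 + 0 − 11 − 1)/2 = 24/2 = 12.
(Structurally: 3 ring(s) + 9 π bond(s) = 12.)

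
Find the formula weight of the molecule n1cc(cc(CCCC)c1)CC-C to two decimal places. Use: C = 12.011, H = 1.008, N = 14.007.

177.29

Molecular formula: C12H19N.
M = 12×12.011 + 19×1.008 + 1×14.007 = 177.29 g/mol.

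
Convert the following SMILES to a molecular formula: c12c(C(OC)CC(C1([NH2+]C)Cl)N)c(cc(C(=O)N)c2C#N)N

C14H19ClN5O2+

Heavy atoms from the SMILES: 14 C, 1 Cl, 5 N, 2 O.
Implicit hydrogens by atom environment:
  5 × C (aromatic): no H
  3 × C: no H
  3 × N: 2 H each → 6
  2 × C: 3 H each → 6
  2 × C: 1 H each → 2
  2 × O: no H
  1 × C: 2 H
  1 × C (aromatic): 1 H
  1 × Cl: no H
  1 × N (charge +1): 2 H
  1 × N: no H
  Total hydrogens = 19.
Net charge +1.
Molecular formula: C14H19ClN5O2+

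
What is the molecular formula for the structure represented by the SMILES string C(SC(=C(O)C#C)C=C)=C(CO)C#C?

Heavy atoms from the SMILES: 11 C, 2 O, 1 S.
Implicit hydrogens by atom environment:
  5 × C: no H
  4 × C: 1 H each → 4
  2 × C: 2 H each → 4
  2 × O: 1 H each → 2
  1 × S: no H
  Total hydrogens = 10.
Molecular formula: C11H10O2S

C11H10O2S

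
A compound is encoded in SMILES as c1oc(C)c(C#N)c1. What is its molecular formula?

Heavy atoms from the SMILES: 6 C, 1 N, 1 O.
Implicit hydrogens by atom environment:
  2 × C (aromatic): 1 H each → 2
  2 × C (aromatic): no H
  1 × C: 3 H
  1 × C: no H
  1 × N: no H
  1 × O (aromatic): no H
  Total hydrogens = 5.
Molecular formula: C6H5NO

C6H5NO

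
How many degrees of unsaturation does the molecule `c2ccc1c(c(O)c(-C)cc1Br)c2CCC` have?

Molecular formula from the SMILES: C14H15BrO.
DoU = (2C + 2 + N − H − X)/2 = (2·14 + 2 + 0 − 15 − 1)/2 = 14/2 = 7.
(Structurally: 2 ring(s) + 5 π bond(s) = 7.)

7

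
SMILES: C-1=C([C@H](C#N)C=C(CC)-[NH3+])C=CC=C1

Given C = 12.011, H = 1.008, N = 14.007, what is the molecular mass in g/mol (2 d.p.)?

Molecular formula: C12H15N2+.
M = 12×12.011 + 15×1.008 + 2×14.007 = 187.27 g/mol.

187.27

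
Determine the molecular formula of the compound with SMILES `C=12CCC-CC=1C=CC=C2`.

C10H12

Heavy atoms from the SMILES: 10 C.
Implicit hydrogens by atom environment:
  4 × C: 2 H each → 8
  4 × C (aromatic): 1 H each → 4
  2 × C (aromatic): no H
  Total hydrogens = 12.
Molecular formula: C10H12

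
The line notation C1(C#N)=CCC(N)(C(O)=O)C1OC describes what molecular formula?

C8H10N2O3

Heavy atoms from the SMILES: 8 C, 2 N, 3 O.
Implicit hydrogens by atom environment:
  4 × C: no H
  2 × C: 1 H each → 2
  2 × O: no H
  1 × C: 3 H
  1 × C: 2 H
  1 × N: 2 H
  1 × N: no H
  1 × O: 1 H
  Total hydrogens = 10.
Molecular formula: C8H10N2O3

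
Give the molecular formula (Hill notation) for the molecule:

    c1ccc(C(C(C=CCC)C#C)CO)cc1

Heavy atoms from the SMILES: 15 C, 1 O.
Implicit hydrogens by atom environment:
  5 × C: 1 H each → 5
  5 × C (aromatic): 1 H each → 5
  2 × C: 2 H each → 4
  1 × C: 3 H
  1 × C: no H
  1 × C (aromatic): no H
  1 × O: 1 H
  Total hydrogens = 18.
Molecular formula: C15H18O

C15H18O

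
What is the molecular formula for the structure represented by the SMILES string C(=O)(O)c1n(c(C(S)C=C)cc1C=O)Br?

C9H8BrNO3S

Heavy atoms from the SMILES: 1 Br, 9 C, 1 N, 3 O, 1 S.
Implicit hydrogens by atom environment:
  3 × C: 1 H each → 3
  3 × C (aromatic): no H
  2 × O: no H
  1 × Br: no H
  1 × C: 2 H
  1 × C (aromatic): 1 H
  1 × C: no H
  1 × N (aromatic): no H
  1 × O: 1 H
  1 × S: 1 H
  Total hydrogens = 8.
Molecular formula: C9H8BrNO3S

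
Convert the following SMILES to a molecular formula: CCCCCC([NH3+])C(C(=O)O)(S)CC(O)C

C11H24NO3S+

Heavy atoms from the SMILES: 11 C, 1 N, 3 O, 1 S.
Implicit hydrogens by atom environment:
  5 × C: 2 H each → 10
  2 × C: 3 H each → 6
  2 × C: 1 H each → 2
  2 × C: no H
  2 × O: 1 H each → 2
  1 × N (charge +1): 3 H
  1 × O: no H
  1 × S: 1 H
  Total hydrogens = 24.
Net charge +1.
Molecular formula: C11H24NO3S+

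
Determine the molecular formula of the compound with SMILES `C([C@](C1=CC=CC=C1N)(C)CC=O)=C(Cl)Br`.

C12H13BrClNO

Heavy atoms from the SMILES: 1 Br, 12 C, 1 Cl, 1 N, 1 O.
Implicit hydrogens by atom environment:
  4 × C (aromatic): 1 H each → 4
  2 × C: 1 H each → 2
  2 × C: no H
  2 × C (aromatic): no H
  1 × Br: no H
  1 × C: 3 H
  1 × C: 2 H
  1 × Cl: no H
  1 × N: 2 H
  1 × O: no H
  Total hydrogens = 13.
Molecular formula: C12H13BrClNO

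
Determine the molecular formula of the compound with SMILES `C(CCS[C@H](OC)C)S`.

C6H14OS2

Heavy atoms from the SMILES: 6 C, 1 O, 2 S.
Implicit hydrogens by atom environment:
  3 × C: 2 H each → 6
  2 × C: 3 H each → 6
  1 × C: 1 H
  1 × O: no H
  1 × S: 1 H
  1 × S: no H
  Total hydrogens = 14.
Molecular formula: C6H14OS2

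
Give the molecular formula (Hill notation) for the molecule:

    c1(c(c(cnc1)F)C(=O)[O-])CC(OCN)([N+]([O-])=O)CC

C11H13FN3O5-

Heavy atoms from the SMILES: 11 C, 1 F, 3 N, 5 O.
Implicit hydrogens by atom environment:
  3 × C: 2 H each → 6
  3 × C (aromatic): no H
  3 × O: no H
  2 × C (aromatic): 1 H each → 2
  2 × C: no H
  2 × O (charge -1): no H
  1 × C: 3 H
  1 × F: no H
  1 × N: 2 H
  1 × N (aromatic): no H
  1 × N (charge +1): no H
  Total hydrogens = 13.
Net charge -1.
Molecular formula: C11H13FN3O5-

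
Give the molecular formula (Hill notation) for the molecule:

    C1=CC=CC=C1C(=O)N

Heavy atoms from the SMILES: 7 C, 1 N, 1 O.
Implicit hydrogens by atom environment:
  5 × C (aromatic): 1 H each → 5
  1 × C (aromatic): no H
  1 × C: no H
  1 × N: 2 H
  1 × O: no H
  Total hydrogens = 7.
Molecular formula: C7H7NO

C7H7NO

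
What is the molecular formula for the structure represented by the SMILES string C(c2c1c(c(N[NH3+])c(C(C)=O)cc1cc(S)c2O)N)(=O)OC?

Heavy atoms from the SMILES: 14 C, 3 N, 4 O, 1 S.
Implicit hydrogens by atom environment:
  8 × C (aromatic): no H
  3 × O: no H
  2 × C: 3 H each → 6
  2 × C (aromatic): 1 H each → 2
  2 × C: no H
  1 × N (charge +1): 3 H
  1 × N: 2 H
  1 × N: 1 H
  1 × O: 1 H
  1 × S: 1 H
  Total hydrogens = 16.
Net charge +1.
Molecular formula: C14H16N3O4S+

C14H16N3O4S+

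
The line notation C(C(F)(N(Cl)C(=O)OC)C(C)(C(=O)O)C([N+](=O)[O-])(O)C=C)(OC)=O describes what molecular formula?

C11H14ClFN2O9

Heavy atoms from the SMILES: 11 C, 1 Cl, 1 F, 2 N, 9 O.
Implicit hydrogens by atom environment:
  6 × C: no H
  6 × O: no H
  3 × C: 3 H each → 9
  2 × O: 1 H each → 2
  1 × C: 2 H
  1 × C: 1 H
  1 × Cl: no H
  1 × F: no H
  1 × N: no H
  1 × N (charge +1): no H
  1 × O (charge -1): no H
  Total hydrogens = 14.
Molecular formula: C11H14ClFN2O9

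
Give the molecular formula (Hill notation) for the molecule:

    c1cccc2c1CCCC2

Heavy atoms from the SMILES: 10 C.
Implicit hydrogens by atom environment:
  4 × C: 2 H each → 8
  4 × C (aromatic): 1 H each → 4
  2 × C (aromatic): no H
  Total hydrogens = 12.
Molecular formula: C10H12

C10H12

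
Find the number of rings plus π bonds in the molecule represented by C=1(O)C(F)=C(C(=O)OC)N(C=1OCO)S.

4

Molecular formula from the SMILES: C7H8FNO5S.
DoU = (2C + 2 + N − H − X)/2 = (2·7 + 2 + 1 − 8 − 1)/2 = 8/2 = 4.
(Structurally: 1 ring(s) + 3 π bond(s) = 4.)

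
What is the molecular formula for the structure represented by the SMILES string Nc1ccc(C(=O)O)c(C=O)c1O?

Heavy atoms from the SMILES: 8 C, 1 N, 4 O.
Implicit hydrogens by atom environment:
  4 × C (aromatic): no H
  2 × C (aromatic): 1 H each → 2
  2 × O: 1 H each → 2
  2 × O: no H
  1 × C: 1 H
  1 × C: no H
  1 × N: 2 H
  Total hydrogens = 7.
Molecular formula: C8H7NO4

C8H7NO4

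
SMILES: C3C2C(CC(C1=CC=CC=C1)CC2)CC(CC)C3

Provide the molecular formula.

Heavy atoms from the SMILES: 18 C.
Implicit hydrogens by atom environment:
  7 × C: 2 H each → 14
  5 × C (aromatic): 1 H each → 5
  4 × C: 1 H each → 4
  1 × C: 3 H
  1 × C (aromatic): no H
  Total hydrogens = 26.
Molecular formula: C18H26

C18H26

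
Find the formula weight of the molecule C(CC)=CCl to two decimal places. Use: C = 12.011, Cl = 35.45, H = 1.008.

90.55

Molecular formula: C4H7Cl.
M = 4×12.011 + 1×35.45 + 7×1.008 = 90.55 g/mol.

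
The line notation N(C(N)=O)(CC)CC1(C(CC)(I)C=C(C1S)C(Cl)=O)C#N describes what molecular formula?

C13H17ClIN3O2S

Heavy atoms from the SMILES: 13 C, 1 Cl, 1 I, 3 N, 2 O, 1 S.
Implicit hydrogens by atom environment:
  6 × C: no H
  3 × C: 2 H each → 6
  2 × C: 3 H each → 6
  2 × C: 1 H each → 2
  2 × N: no H
  2 × O: no H
  1 × Cl: no H
  1 × I: no H
  1 × N: 2 H
  1 × S: 1 H
  Total hydrogens = 17.
Molecular formula: C13H17ClIN3O2S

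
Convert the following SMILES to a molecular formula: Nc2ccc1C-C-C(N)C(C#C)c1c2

Heavy atoms from the SMILES: 12 C, 2 N.
Implicit hydrogens by atom environment:
  3 × C (aromatic): 1 H each → 3
  3 × C: 1 H each → 3
  3 × C (aromatic): no H
  2 × C: 2 H each → 4
  2 × N: 2 H each → 4
  1 × C: no H
  Total hydrogens = 14.
Molecular formula: C12H14N2

C12H14N2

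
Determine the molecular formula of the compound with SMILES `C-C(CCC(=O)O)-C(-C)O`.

C7H14O3

Heavy atoms from the SMILES: 7 C, 3 O.
Implicit hydrogens by atom environment:
  2 × C: 3 H each → 6
  2 × C: 2 H each → 4
  2 × C: 1 H each → 2
  2 × O: 1 H each → 2
  1 × C: no H
  1 × O: no H
  Total hydrogens = 14.
Molecular formula: C7H14O3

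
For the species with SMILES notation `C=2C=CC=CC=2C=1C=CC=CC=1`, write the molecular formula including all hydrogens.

Heavy atoms from the SMILES: 12 C.
Implicit hydrogens by atom environment:
  10 × C (aromatic): 1 H each → 10
  2 × C (aromatic): no H
  Total hydrogens = 10.
Molecular formula: C12H10

C12H10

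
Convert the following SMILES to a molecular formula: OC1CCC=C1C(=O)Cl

C6H7ClO2

Heavy atoms from the SMILES: 6 C, 1 Cl, 2 O.
Implicit hydrogens by atom environment:
  2 × C: 2 H each → 4
  2 × C: 1 H each → 2
  2 × C: no H
  1 × Cl: no H
  1 × O: 1 H
  1 × O: no H
  Total hydrogens = 7.
Molecular formula: C6H7ClO2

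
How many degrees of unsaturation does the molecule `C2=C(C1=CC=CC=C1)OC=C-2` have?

Molecular formula from the SMILES: C10H8O.
DoU = (2C + 2 + N − H − X)/2 = (2·10 + 2 + 0 − 8 − 0)/2 = 14/2 = 7.
(Structurally: 2 ring(s) + 5 π bond(s) = 7.)

7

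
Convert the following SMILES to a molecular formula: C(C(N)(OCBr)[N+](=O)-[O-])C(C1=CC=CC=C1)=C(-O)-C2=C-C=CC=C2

C17H17BrN2O4

Heavy atoms from the SMILES: 1 Br, 17 C, 2 N, 4 O.
Implicit hydrogens by atom environment:
  10 × C (aromatic): 1 H each → 10
  3 × C: no H
  2 × C: 2 H each → 4
  2 × C (aromatic): no H
  2 × O: no H
  1 × Br: no H
  1 × N: 2 H
  1 × N (charge +1): no H
  1 × O: 1 H
  1 × O (charge -1): no H
  Total hydrogens = 17.
Molecular formula: C17H17BrN2O4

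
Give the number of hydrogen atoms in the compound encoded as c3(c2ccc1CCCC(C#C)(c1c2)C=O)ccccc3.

16

Hydrogens are implicit in SMILES; fill each atom to its normal valence:
  8 × C (aromatic): 1 H each → 8
  4 × C (aromatic): no H
  3 × C: 2 H each → 6
  2 × C: 1 H each → 2
  2 × C: no H
  1 × O: no H
  Total hydrogens = 16.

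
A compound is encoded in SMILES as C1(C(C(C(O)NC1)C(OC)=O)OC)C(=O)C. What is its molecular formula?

C10H17NO5

Heavy atoms from the SMILES: 10 C, 1 N, 5 O.
Implicit hydrogens by atom environment:
  4 × C: 1 H each → 4
  4 × O: no H
  3 × C: 3 H each → 9
  2 × C: no H
  1 × C: 2 H
  1 × N: 1 H
  1 × O: 1 H
  Total hydrogens = 17.
Molecular formula: C10H17NO5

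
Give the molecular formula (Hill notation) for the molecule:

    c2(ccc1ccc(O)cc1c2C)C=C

C13H12O

Heavy atoms from the SMILES: 13 C, 1 O.
Implicit hydrogens by atom environment:
  5 × C (aromatic): 1 H each → 5
  5 × C (aromatic): no H
  1 × C: 3 H
  1 × C: 2 H
  1 × C: 1 H
  1 × O: 1 H
  Total hydrogens = 12.
Molecular formula: C13H12O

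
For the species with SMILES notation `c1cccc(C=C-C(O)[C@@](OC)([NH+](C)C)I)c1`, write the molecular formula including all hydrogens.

C13H19INO2+

Heavy atoms from the SMILES: 13 C, 1 I, 1 N, 2 O.
Implicit hydrogens by atom environment:
  5 × C (aromatic): 1 H each → 5
  3 × C: 3 H each → 9
  3 × C: 1 H each → 3
  1 × C: no H
  1 × C (aromatic): no H
  1 × I: no H
  1 × N (charge +1): 1 H
  1 × O: 1 H
  1 × O: no H
  Total hydrogens = 19.
Net charge +1.
Molecular formula: C13H19INO2+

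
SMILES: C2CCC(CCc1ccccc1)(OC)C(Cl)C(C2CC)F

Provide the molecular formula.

Heavy atoms from the SMILES: 18 C, 1 Cl, 1 F, 1 O.
Implicit hydrogens by atom environment:
  6 × C: 2 H each → 12
  5 × C (aromatic): 1 H each → 5
  3 × C: 1 H each → 3
  2 × C: 3 H each → 6
  1 × C: no H
  1 × C (aromatic): no H
  1 × Cl: no H
  1 × F: no H
  1 × O: no H
  Total hydrogens = 26.
Molecular formula: C18H26ClFO

C18H26ClFO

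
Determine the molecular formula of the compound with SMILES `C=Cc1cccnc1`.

C7H7N

Heavy atoms from the SMILES: 7 C, 1 N.
Implicit hydrogens by atom environment:
  4 × C (aromatic): 1 H each → 4
  1 × C: 2 H
  1 × C: 1 H
  1 × C (aromatic): no H
  1 × N (aromatic): no H
  Total hydrogens = 7.
Molecular formula: C7H7N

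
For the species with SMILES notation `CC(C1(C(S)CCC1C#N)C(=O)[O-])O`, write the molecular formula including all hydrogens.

Heavy atoms from the SMILES: 9 C, 1 N, 3 O, 1 S.
Implicit hydrogens by atom environment:
  3 × C: 1 H each → 3
  3 × C: no H
  2 × C: 2 H each → 4
  1 × C: 3 H
  1 × N: no H
  1 × O: 1 H
  1 × O: no H
  1 × O (charge -1): no H
  1 × S: 1 H
  Total hydrogens = 12.
Net charge -1.
Molecular formula: C9H12NO3S-

C9H12NO3S-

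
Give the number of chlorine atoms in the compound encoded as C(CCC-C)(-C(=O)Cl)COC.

The symbol for chlorine appears 1 time in the SMILES.

1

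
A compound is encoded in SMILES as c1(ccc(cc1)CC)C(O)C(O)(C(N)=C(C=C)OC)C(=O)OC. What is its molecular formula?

Heavy atoms from the SMILES: 17 C, 1 N, 5 O.
Implicit hydrogens by atom environment:
  4 × C (aromatic): 1 H each → 4
  4 × C: no H
  3 × C: 3 H each → 9
  3 × O: no H
  2 × C: 2 H each → 4
  2 × C: 1 H each → 2
  2 × C (aromatic): no H
  2 × O: 1 H each → 2
  1 × N: 2 H
  Total hydrogens = 23.
Molecular formula: C17H23NO5

C17H23NO5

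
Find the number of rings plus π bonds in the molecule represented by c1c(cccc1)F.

Molecular formula from the SMILES: C6H5F.
DoU = (2C + 2 + N − H − X)/2 = (2·6 + 2 + 0 − 5 − 1)/2 = 8/2 = 4.
(Structurally: 1 ring(s) + 3 π bond(s) = 4.)

4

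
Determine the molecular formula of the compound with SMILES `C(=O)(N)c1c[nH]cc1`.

C5H6N2O

Heavy atoms from the SMILES: 5 C, 2 N, 1 O.
Implicit hydrogens by atom environment:
  3 × C (aromatic): 1 H each → 3
  1 × C (aromatic): no H
  1 × C: no H
  1 × N: 2 H
  1 × N (aromatic): 1 H
  1 × O: no H
  Total hydrogens = 6.
Molecular formula: C5H6N2O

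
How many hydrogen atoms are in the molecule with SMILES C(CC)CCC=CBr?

13

Hydrogens are implicit in SMILES; fill each atom to its normal valence:
  4 × C: 2 H each → 8
  2 × C: 1 H each → 2
  1 × Br: no H
  1 × C: 3 H
  Total hydrogens = 13.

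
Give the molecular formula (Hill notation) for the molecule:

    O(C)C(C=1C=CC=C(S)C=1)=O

Heavy atoms from the SMILES: 8 C, 2 O, 1 S.
Implicit hydrogens by atom environment:
  4 × C (aromatic): 1 H each → 4
  2 × C (aromatic): no H
  2 × O: no H
  1 × C: 3 H
  1 × C: no H
  1 × S: 1 H
  Total hydrogens = 8.
Molecular formula: C8H8O2S

C8H8O2S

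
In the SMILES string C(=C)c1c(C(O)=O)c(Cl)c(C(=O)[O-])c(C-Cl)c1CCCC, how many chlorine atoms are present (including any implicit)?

2

The symbol for chlorine appears 2 times in the SMILES.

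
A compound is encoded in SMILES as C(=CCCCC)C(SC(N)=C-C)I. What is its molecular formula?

Heavy atoms from the SMILES: 10 C, 1 I, 1 N, 1 S.
Implicit hydrogens by atom environment:
  4 × C: 1 H each → 4
  3 × C: 2 H each → 6
  2 × C: 3 H each → 6
  1 × C: no H
  1 × I: no H
  1 × N: 2 H
  1 × S: no H
  Total hydrogens = 18.
Molecular formula: C10H18INS

C10H18INS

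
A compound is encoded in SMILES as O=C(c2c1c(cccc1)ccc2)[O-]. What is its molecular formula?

Heavy atoms from the SMILES: 11 C, 2 O.
Implicit hydrogens by atom environment:
  7 × C (aromatic): 1 H each → 7
  3 × C (aromatic): no H
  1 × C: no H
  1 × O: no H
  1 × O (charge -1): no H
  Total hydrogens = 7.
Net charge -1.
Molecular formula: C11H7O2-

C11H7O2-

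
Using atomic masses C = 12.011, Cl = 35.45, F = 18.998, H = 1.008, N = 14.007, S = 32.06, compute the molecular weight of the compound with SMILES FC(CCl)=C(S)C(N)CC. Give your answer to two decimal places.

Molecular formula: C6H11ClFNS.
M = 6×12.011 + 1×35.45 + 1×18.998 + 11×1.008 + 1×14.007 + 1×32.06 = 183.67 g/mol.

183.67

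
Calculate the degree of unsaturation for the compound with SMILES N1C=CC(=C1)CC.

3

Molecular formula from the SMILES: C6H9N.
DoU = (2C + 2 + N − H − X)/2 = (2·6 + 2 + 1 − 9 − 0)/2 = 6/2 = 3.
(Structurally: 1 ring(s) + 2 π bond(s) = 3.)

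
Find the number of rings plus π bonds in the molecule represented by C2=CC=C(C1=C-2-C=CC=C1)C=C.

8

Molecular formula from the SMILES: C12H10.
DoU = (2C + 2 + N − H − X)/2 = (2·12 + 2 + 0 − 10 − 0)/2 = 16/2 = 8.
(Structurally: 2 ring(s) + 6 π bond(s) = 8.)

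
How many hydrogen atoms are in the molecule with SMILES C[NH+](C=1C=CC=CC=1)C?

Hydrogens are implicit in SMILES; fill each atom to its normal valence:
  5 × C (aromatic): 1 H each → 5
  2 × C: 3 H each → 6
  1 × C (aromatic): no H
  1 × N (charge +1): 1 H
  Total hydrogens = 12.

12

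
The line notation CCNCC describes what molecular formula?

C4H11N

Heavy atoms from the SMILES: 4 C, 1 N.
Implicit hydrogens by atom environment:
  2 × C: 3 H each → 6
  2 × C: 2 H each → 4
  1 × N: 1 H
  Total hydrogens = 11.
Molecular formula: C4H11N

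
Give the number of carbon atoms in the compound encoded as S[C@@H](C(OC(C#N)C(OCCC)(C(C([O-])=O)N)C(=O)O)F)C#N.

The symbol for carbon appears 12 times in the SMILES.

12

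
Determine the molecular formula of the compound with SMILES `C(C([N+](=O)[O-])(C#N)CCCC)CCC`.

C10H18N2O2

Heavy atoms from the SMILES: 10 C, 2 N, 2 O.
Implicit hydrogens by atom environment:
  6 × C: 2 H each → 12
  2 × C: 3 H each → 6
  2 × C: no H
  1 × N: no H
  1 × N (charge +1): no H
  1 × O: no H
  1 × O (charge -1): no H
  Total hydrogens = 18.
Molecular formula: C10H18N2O2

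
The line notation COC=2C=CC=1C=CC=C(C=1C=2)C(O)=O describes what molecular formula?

C12H10O3

Heavy atoms from the SMILES: 12 C, 3 O.
Implicit hydrogens by atom environment:
  6 × C (aromatic): 1 H each → 6
  4 × C (aromatic): no H
  2 × O: no H
  1 × C: 3 H
  1 × C: no H
  1 × O: 1 H
  Total hydrogens = 10.
Molecular formula: C12H10O3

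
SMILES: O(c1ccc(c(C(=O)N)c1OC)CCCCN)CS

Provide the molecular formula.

Heavy atoms from the SMILES: 13 C, 2 N, 3 O, 1 S.
Implicit hydrogens by atom environment:
  5 × C: 2 H each → 10
  4 × C (aromatic): no H
  3 × O: no H
  2 × C (aromatic): 1 H each → 2
  2 × N: 2 H each → 4
  1 × C: 3 H
  1 × C: no H
  1 × S: 1 H
  Total hydrogens = 20.
Molecular formula: C13H20N2O3S

C13H20N2O3S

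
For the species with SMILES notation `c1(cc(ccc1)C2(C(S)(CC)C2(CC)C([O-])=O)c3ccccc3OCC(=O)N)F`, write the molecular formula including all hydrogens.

C22H23FNO4S-

Heavy atoms from the SMILES: 22 C, 1 F, 1 N, 4 O, 1 S.
Implicit hydrogens by atom environment:
  8 × C (aromatic): 1 H each → 8
  5 × C: no H
  4 × C (aromatic): no H
  3 × C: 2 H each → 6
  3 × O: no H
  2 × C: 3 H each → 6
  1 × F: no H
  1 × N: 2 H
  1 × O (charge -1): no H
  1 × S: 1 H
  Total hydrogens = 23.
Net charge -1.
Molecular formula: C22H23FNO4S-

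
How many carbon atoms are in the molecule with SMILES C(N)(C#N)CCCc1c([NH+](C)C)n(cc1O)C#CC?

The symbol for carbon appears 14 times in the SMILES. Lowercase c denotes aromatic carbon and counts toward C.

14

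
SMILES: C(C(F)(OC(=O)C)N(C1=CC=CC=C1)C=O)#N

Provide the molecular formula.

C11H9FN2O3

Heavy atoms from the SMILES: 11 C, 1 F, 2 N, 3 O.
Implicit hydrogens by atom environment:
  5 × C (aromatic): 1 H each → 5
  3 × C: no H
  3 × O: no H
  2 × N: no H
  1 × C: 3 H
  1 × C: 1 H
  1 × C (aromatic): no H
  1 × F: no H
  Total hydrogens = 9.
Molecular formula: C11H9FN2O3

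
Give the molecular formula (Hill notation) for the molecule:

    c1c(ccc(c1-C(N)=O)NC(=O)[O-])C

Heavy atoms from the SMILES: 9 C, 2 N, 3 O.
Implicit hydrogens by atom environment:
  3 × C (aromatic): 1 H each → 3
  3 × C (aromatic): no H
  2 × C: no H
  2 × O: no H
  1 × C: 3 H
  1 × N: 2 H
  1 × N: 1 H
  1 × O (charge -1): no H
  Total hydrogens = 9.
Net charge -1.
Molecular formula: C9H9N2O3-

C9H9N2O3-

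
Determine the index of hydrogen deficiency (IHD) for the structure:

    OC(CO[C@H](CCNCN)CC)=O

1

Molecular formula from the SMILES: C8H18N2O3.
DoU = (2C + 2 + N − H − X)/2 = (2·8 + 2 + 2 − 18 − 0)/2 = 2/2 = 1.
(Structurally: 0 ring(s) + 1 π bond(s) = 1.)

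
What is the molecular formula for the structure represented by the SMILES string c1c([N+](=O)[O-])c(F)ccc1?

C6H4FNO2

Heavy atoms from the SMILES: 6 C, 1 F, 1 N, 2 O.
Implicit hydrogens by atom environment:
  4 × C (aromatic): 1 H each → 4
  2 × C (aromatic): no H
  1 × F: no H
  1 × N (charge +1): no H
  1 × O: no H
  1 × O (charge -1): no H
  Total hydrogens = 4.
Molecular formula: C6H4FNO2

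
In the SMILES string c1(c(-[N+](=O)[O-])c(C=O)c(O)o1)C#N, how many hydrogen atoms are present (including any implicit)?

Hydrogens are implicit in SMILES; fill each atom to its normal valence:
  4 × C (aromatic): no H
  2 × O: no H
  1 × C: 1 H
  1 × C: no H
  1 × N (charge +1): no H
  1 × N: no H
  1 × O: 1 H
  1 × O (aromatic): no H
  1 × O (charge -1): no H
  Total hydrogens = 2.

2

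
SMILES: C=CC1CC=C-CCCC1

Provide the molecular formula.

C10H16

Heavy atoms from the SMILES: 10 C.
Implicit hydrogens by atom environment:
  6 × C: 2 H each → 12
  4 × C: 1 H each → 4
  Total hydrogens = 16.
Molecular formula: C10H16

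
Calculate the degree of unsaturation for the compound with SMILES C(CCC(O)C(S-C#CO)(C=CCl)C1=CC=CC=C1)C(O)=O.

8

Molecular formula from the SMILES: C16H17ClO4S.
DoU = (2C + 2 + N − H − X)/2 = (2·16 + 2 + 0 − 17 − 1)/2 = 16/2 = 8.
(Structurally: 1 ring(s) + 7 π bond(s) = 8.)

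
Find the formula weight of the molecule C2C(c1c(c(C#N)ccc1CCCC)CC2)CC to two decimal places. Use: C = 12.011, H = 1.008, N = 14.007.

241.38

Molecular formula: C17H23N.
M = 17×12.011 + 23×1.008 + 1×14.007 = 241.38 g/mol.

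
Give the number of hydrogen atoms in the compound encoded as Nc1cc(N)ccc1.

8

Hydrogens are implicit in SMILES; fill each atom to its normal valence:
  4 × C (aromatic): 1 H each → 4
  2 × C (aromatic): no H
  2 × N: 2 H each → 4
  Total hydrogens = 8.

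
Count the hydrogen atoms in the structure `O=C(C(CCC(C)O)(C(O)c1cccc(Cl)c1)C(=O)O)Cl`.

Hydrogens are implicit in SMILES; fill each atom to its normal valence:
  4 × C (aromatic): 1 H each → 4
  3 × C: no H
  3 × O: 1 H each → 3
  2 × C: 2 H each → 4
  2 × C: 1 H each → 2
  2 × C (aromatic): no H
  2 × Cl: no H
  2 × O: no H
  1 × C: 3 H
  Total hydrogens = 16.

16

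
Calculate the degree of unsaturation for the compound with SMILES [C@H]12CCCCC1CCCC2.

Molecular formula from the SMILES: C10H18.
DoU = (2C + 2 + N − H − X)/2 = (2·10 + 2 + 0 − 18 − 0)/2 = 4/2 = 2.
(Structurally: 2 ring(s) + 0 π bond(s) = 2.)

2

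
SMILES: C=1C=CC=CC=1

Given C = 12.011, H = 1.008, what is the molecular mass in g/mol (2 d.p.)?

78.11

Molecular formula: C6H6.
M = 6×12.011 + 6×1.008 = 78.11 g/mol.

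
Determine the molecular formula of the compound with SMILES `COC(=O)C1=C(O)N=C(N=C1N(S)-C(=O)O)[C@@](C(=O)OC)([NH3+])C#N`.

Heavy atoms from the SMILES: 11 C, 5 N, 7 O, 1 S.
Implicit hydrogens by atom environment:
  5 × C: no H
  5 × O: no H
  4 × C (aromatic): no H
  2 × C: 3 H each → 6
  2 × N (aromatic): no H
  2 × N: no H
  2 × O: 1 H each → 2
  1 × N (charge +1): 3 H
  1 × S: 1 H
  Total hydrogens = 12.
Net charge +1.
Molecular formula: C11H12N5O7S+

C11H12N5O7S+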